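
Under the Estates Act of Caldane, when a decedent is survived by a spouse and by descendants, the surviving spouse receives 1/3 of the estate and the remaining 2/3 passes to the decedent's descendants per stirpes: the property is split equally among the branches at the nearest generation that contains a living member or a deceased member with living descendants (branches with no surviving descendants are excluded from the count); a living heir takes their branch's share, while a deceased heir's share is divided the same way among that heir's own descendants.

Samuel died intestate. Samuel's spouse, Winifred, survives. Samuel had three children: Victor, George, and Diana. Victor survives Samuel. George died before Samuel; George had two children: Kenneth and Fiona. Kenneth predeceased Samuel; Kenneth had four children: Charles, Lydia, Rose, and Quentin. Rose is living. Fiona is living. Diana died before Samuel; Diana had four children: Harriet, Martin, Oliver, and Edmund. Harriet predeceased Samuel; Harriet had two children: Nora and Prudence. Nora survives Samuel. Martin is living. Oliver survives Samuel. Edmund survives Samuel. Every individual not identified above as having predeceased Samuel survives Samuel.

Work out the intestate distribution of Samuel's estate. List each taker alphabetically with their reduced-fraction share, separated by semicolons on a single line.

Charles 1/36; Edmund 1/18; Fiona 1/9; Lydia 1/36; Martin 1/18; Nora 1/36; Oliver 1/18; Prudence 1/36; Quentin 1/36; Rose 1/36; Victor 2/9; Winifred 1/3

Winifred, as surviving spouse, takes 1/3.
The remaining 2/3 passes to Samuel's descendants per stirpes.
The 2/3 is divided into 3 equal shares of 2/9 among Victor, George, Diana.
Victor is living and takes 2/9.
George predeceased; the 2/9 allotted to George's branch passes to George's issue by representation.
The 2/9 is divided into 2 equal shares of 1/9 among Kenneth, Fiona.
Kenneth predeceased; the 1/9 allotted to Kenneth's branch passes to Kenneth's issue by representation.
The 1/9 is divided into 4 equal shares of 1/36 among Charles, Lydia, Rose, Quentin.
Charles is living and takes 1/36.
Lydia is living and takes 1/36.
Rose is living and takes 1/36.
Quentin is living and takes 1/36.
Fiona is living and takes 1/9.
Diana predeceased; the 2/9 allotted to Diana's branch passes to Diana's issue by representation.
The 2/9 is divided into 4 equal shares of 1/18 among Harriet, Martin, Oliver, Edmund.
Harriet predeceased; the 1/18 allotted to Harriet's branch passes to Harriet's issue by representation.
The 1/18 is divided into 2 equal shares of 1/36 among Nora, Prudence.
Nora is living and takes 1/36.
Prudence is living and takes 1/36.
Martin is living and takes 1/18.
Oliver is living and takes 1/18.
Edmund is living and takes 1/18.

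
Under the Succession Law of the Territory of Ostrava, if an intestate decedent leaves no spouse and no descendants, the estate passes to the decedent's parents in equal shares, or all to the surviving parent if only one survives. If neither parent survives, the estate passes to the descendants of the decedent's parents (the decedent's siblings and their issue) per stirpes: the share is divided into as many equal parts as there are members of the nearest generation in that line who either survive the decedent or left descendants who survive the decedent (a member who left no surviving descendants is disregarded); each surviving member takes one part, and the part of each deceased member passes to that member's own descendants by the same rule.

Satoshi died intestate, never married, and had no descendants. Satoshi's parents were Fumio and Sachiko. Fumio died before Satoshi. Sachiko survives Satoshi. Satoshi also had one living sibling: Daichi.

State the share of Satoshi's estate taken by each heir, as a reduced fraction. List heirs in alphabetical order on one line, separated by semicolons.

Only one parent, Sachiko, survives, so Sachiko takes the entire estate. The siblings take nothing because a surviving parent has priority.

Sachiko 1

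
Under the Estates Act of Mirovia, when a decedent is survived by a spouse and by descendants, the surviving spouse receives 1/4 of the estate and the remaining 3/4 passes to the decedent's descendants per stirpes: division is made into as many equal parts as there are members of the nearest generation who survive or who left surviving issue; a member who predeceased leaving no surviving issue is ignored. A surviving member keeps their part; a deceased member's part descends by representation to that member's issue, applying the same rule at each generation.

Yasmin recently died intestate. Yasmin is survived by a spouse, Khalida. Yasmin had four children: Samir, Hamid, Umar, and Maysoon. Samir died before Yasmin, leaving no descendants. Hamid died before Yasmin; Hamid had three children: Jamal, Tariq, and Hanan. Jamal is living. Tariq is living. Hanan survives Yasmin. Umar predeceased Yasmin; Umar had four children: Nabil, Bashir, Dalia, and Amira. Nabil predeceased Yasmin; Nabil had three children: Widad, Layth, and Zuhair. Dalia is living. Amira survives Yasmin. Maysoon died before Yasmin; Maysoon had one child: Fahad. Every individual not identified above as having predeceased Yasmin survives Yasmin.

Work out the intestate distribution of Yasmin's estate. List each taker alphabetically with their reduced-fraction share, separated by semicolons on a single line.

Amira 1/16; Bashir 1/16; Dalia 1/16; Fahad 1/4; Hanan 1/12; Jamal 1/12; Khalida 1/4; Layth 1/48; Tariq 1/12; Widad 1/48; Zuhair 1/48

Khalida, as surviving spouse, takes 1/4.
The remaining 3/4 passes to Yasmin's descendants per stirpes.
Samir left no surviving issue, so that branch lapses and is disregarded.
The 3/4 is divided into 3 equal shares of 1/4 among Hamid, Umar, Maysoon.
Hamid predeceased; the 1/4 allotted to Hamid's branch passes to Hamid's issue by representation.
The 1/4 is divided into 3 equal shares of 1/12 among Jamal, Tariq, Hanan.
Jamal is living and takes 1/12.
Tariq is living and takes 1/12.
Hanan is living and takes 1/12.
Umar predeceased; the 1/4 allotted to Umar's branch passes to Umar's issue by representation.
The 1/4 is divided into 4 equal shares of 1/16 among Nabil, Bashir, Dalia, Amira.
Nabil predeceased; the 1/16 allotted to Nabil's branch passes to Nabil's issue by representation.
The 1/16 is divided into 3 equal shares of 1/48 among Widad, Layth, Zuhair.
Widad is living and takes 1/48.
Layth is living and takes 1/48.
Zuhair is living and takes 1/48.
Bashir is living and takes 1/16.
Dalia is living and takes 1/16.
Amira is living and takes 1/16.
Maysoon predeceased; the 1/4 allotted to Maysoon's branch passes to Maysoon's issue by representation.
Fahad is the sole taker at this level and receives the full 1/4.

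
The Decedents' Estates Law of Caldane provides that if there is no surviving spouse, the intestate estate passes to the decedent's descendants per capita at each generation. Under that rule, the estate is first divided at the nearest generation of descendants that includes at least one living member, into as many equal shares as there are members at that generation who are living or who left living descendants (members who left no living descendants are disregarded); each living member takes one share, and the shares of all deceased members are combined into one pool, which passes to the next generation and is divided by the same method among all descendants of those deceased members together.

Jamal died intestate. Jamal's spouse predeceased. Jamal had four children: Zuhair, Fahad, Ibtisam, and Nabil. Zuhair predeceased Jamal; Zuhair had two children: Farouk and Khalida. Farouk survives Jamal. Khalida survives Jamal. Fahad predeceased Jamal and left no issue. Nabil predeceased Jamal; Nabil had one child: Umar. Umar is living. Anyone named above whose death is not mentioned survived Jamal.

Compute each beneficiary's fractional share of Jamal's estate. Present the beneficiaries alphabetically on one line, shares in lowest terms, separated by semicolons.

There is no surviving spouse, so the entire estate passes to Jamal's descendants per capita at each generation.
At generation 1 (Zuhair, Ibtisam, Nabil) there are 3 shares of (1)/3 = 1/3 each.
Living: Ibtisam — each takes 1/3.
Deceased: Zuhair and Nabil. Their combined 2/3 is pooled and carried to generation 2.
At generation 2 (Farouk, Khalida, Umar) there are 3 shares of (2/3)/3 = 2/9 each.
Living: Farouk, Khalida, and Umar — each takes 2/9.

Farouk 2/9; Ibtisam 1/3; Khalida 2/9; Umar 2/9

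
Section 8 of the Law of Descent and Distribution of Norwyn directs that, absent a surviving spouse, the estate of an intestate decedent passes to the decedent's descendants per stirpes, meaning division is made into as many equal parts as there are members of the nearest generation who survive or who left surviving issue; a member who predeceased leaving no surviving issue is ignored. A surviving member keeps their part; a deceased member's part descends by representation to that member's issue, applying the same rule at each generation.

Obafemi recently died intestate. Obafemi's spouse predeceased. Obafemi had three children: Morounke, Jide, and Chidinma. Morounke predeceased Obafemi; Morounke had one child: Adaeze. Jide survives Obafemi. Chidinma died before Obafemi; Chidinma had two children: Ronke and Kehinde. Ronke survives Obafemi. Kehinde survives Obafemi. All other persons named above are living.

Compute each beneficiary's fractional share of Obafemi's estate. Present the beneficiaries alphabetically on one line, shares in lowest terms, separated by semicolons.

There is no surviving spouse, so the entire estate passes to Obafemi's descendants per stirpes.
The estate is divided into 3 equal shares of 1/3 among Morounke, Jide, Chidinma.
Morounke predeceased; the 1/3 allotted to Morounke's branch passes to Morounke's issue by representation.
Adaeze is the sole taker at this level and receives the full 1/3.
Jide is living and takes 1/3.
Chidinma predeceased; the 1/3 allotted to Chidinma's branch passes to Chidinma's issue by representation.
The 1/3 is divided into 2 equal shares of 1/6 among Ronke, Kehinde.
Ronke is living and takes 1/6.
Kehinde is living and takes 1/6.

Adaeze 1/3; Jide 1/3; Kehinde 1/6; Ronke 1/6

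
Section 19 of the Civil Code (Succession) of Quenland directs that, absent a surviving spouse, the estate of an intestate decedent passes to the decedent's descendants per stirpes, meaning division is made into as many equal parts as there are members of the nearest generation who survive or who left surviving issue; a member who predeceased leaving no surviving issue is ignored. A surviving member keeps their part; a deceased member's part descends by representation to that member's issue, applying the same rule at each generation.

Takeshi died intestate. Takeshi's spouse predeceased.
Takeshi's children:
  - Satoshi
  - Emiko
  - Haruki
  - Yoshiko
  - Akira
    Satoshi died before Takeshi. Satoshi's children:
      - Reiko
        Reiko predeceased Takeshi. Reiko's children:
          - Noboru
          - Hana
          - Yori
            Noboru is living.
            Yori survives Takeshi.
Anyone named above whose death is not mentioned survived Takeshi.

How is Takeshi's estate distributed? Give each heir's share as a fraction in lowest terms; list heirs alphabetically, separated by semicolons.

Akira 1/5; Emiko 1/5; Hana 1/15; Haruki 1/5; Noboru 1/15; Yori 1/15; Yoshiko 1/5

There is no surviving spouse, so the entire estate passes to Takeshi's descendants per stirpes.
The estate is divided into 5 equal shares of 1/5 among Satoshi, Emiko, Haruki, Yoshiko, Akira.
Satoshi predeceased; the 1/5 allotted to Satoshi's branch passes to Satoshi's issue by representation.
Reiko's line is the sole branch at this level, so the full 1/5 passes to Reiko's issue by representation.
The 1/5 is divided into 3 equal shares of 1/15 among Noboru, Hana, Yori.
Noboru is living and takes 1/15.
Hana is living and takes 1/15.
Yori is living and takes 1/15.
Emiko is living and takes 1/5.
Haruki is living and takes 1/5.
Yoshiko is living and takes 1/5.
Akira is living and takes 1/5.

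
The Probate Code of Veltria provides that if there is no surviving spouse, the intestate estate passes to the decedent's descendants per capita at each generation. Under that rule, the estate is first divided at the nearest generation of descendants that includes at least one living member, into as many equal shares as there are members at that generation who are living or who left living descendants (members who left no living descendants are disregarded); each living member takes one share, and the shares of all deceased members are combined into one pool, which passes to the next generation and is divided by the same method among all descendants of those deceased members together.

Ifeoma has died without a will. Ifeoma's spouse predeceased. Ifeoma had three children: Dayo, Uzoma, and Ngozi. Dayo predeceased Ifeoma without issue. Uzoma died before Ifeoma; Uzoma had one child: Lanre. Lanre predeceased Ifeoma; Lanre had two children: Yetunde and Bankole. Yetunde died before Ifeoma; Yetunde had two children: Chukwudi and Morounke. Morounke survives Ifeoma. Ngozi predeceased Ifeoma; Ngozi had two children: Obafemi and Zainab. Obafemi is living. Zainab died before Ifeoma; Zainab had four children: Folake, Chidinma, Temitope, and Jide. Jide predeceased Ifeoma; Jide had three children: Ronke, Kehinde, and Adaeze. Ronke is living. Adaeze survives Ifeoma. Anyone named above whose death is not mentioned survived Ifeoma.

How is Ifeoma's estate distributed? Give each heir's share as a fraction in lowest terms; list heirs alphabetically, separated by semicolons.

There is no surviving spouse, so the entire estate passes to Ifeoma's descendants per capita at each generation.
No one at generation 1 (Uzoma, Ngozi) is living; moving to the next generation.
At generation 2 (Lanre, Obafemi, Zainab) there are 3 shares of (1)/3 = 1/3 each.
Living: Obafemi — each takes 1/3.
Deceased: Lanre and Zainab. Their combined 2/3 is pooled and carried to generation 3.
At generation 3 (Yetunde, Bankole, Folake, Chidinma, Temitope, Jide) there are 6 shares of (2/3)/6 = 1/9 each.
Living: Bankole, Folake, Chidinma, and Temitope — each takes 1/9.
Deceased: Yetunde and Jide. Their combined 2/9 is pooled and carried to generation 4.
At generation 4 (Chukwudi, Morounke, Ronke, Kehinde, Adaeze) there are 5 shares of (2/9)/5 = 2/45 each.
Living: Chukwudi, Morounke, Ronke, Kehinde, and Adaeze — each takes 2/45.

Adaeze 2/45; Bankole 1/9; Chidinma 1/9; Chukwudi 2/45; Folake 1/9; Kehinde 2/45; Morounke 2/45; Obafemi 1/3; Ronke 2/45; Temitope 1/9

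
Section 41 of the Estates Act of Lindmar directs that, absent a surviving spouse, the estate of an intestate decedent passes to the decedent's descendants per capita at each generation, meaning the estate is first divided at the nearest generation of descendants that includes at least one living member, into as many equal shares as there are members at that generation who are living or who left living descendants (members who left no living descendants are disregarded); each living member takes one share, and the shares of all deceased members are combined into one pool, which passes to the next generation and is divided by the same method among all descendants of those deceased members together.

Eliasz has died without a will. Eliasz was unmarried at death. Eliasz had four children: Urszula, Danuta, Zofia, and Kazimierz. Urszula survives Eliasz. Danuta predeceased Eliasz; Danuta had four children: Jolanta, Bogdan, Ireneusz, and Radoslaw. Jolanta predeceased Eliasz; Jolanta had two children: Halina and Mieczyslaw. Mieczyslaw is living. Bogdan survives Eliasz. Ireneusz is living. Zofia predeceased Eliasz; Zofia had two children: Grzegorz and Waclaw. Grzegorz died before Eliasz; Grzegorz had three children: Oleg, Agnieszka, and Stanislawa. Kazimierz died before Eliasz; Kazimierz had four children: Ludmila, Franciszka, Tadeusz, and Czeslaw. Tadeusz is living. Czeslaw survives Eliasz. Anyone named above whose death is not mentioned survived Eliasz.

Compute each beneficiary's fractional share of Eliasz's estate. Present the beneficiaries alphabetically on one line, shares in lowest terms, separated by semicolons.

Agnieszka 3/100; Bogdan 3/40; Czeslaw 3/40; Franciszka 3/40; Halina 3/100; Ireneusz 3/40; Ludmila 3/40; Mieczyslaw 3/100; Oleg 3/100; Radoslaw 3/40; Stanislawa 3/100; Tadeusz 3/40; Urszula 1/4; Waclaw 3/40

There is no surviving spouse, so the entire estate passes to Eliasz's descendants per capita at each generation.
At generation 1 (Urszula, Danuta, Zofia, Kazimierz) there are 4 shares of (1)/4 = 1/4 each.
Living: Urszula — each takes 1/4.
Deceased: Danuta, Zofia, and Kazimierz. Their combined 3/4 is pooled and carried to generation 2.
At generation 2 (Jolanta, Bogdan, Ireneusz, Radoslaw, Grzegorz, Waclaw, Ludmila, Franciszka, Tadeusz, Czeslaw) there are 10 shares of (3/4)/10 = 3/40 each.
Living: Bogdan, Ireneusz, Radoslaw, Waclaw, Ludmila, Franciszka, Tadeusz, and Czeslaw — each takes 3/40.
Deceased: Jolanta and Grzegorz. Their combined 3/20 is pooled and carried to generation 3.
At generation 3 (Halina, Mieczyslaw, Oleg, Agnieszka, Stanislawa) there are 5 shares of (3/20)/5 = 3/100 each.
Living: Halina, Mieczyslaw, Oleg, Agnieszka, and Stanislawa — each takes 3/100.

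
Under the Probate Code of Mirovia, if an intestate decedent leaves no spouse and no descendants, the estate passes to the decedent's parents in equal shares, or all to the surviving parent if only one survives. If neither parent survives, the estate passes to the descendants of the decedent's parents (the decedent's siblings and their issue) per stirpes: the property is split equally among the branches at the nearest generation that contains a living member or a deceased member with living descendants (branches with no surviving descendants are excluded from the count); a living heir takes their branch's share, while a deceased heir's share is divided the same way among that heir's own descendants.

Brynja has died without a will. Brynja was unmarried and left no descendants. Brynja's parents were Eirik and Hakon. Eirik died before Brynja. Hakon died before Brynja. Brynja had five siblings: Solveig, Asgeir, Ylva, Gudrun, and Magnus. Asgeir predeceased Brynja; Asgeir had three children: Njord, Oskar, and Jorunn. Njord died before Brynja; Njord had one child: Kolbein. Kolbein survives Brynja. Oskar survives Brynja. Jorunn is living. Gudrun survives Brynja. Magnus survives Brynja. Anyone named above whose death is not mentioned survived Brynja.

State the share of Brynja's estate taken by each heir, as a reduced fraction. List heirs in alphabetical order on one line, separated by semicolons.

Neither parent survives and there are no descendants, so the estate passes to Brynja's siblings and their issue per stirpes.
The estate is divided into 5 equal shares of 1/5 among Solveig, Asgeir, Ylva, Gudrun, Magnus.
Solveig is living and takes 1/5.
Asgeir predeceased; the 1/5 allotted to Asgeir's branch passes to Asgeir's issue by representation.
The 1/5 is divided into 3 equal shares of 1/15 among Njord, Oskar, Jorunn.
Njord predeceased; the 1/15 allotted to Njord's branch passes to Njord's issue by representation.
Kolbein is the sole taker at this level and receives the full 1/15.
Oskar is living and takes 1/15.
Jorunn is living and takes 1/15.
Ylva is living and takes 1/5.
Gudrun is living and takes 1/5.
Magnus is living and takes 1/5.

Gudrun 1/5; Jorunn 1/15; Kolbein 1/15; Magnus 1/5; Oskar 1/15; Solveig 1/5; Ylva 1/5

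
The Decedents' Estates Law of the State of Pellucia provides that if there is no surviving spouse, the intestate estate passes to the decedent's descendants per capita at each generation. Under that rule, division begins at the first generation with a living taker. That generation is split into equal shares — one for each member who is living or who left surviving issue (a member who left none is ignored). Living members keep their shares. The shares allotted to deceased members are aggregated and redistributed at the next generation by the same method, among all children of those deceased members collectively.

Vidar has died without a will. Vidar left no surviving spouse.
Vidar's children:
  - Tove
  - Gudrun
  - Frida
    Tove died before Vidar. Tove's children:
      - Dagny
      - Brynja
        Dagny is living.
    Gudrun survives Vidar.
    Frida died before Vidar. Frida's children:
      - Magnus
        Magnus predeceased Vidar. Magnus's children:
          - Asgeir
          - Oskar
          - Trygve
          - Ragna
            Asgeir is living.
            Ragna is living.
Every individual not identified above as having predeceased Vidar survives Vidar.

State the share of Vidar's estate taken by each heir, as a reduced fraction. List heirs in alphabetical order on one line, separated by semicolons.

There is no surviving spouse, so the entire estate passes to Vidar's descendants per capita at each generation.
At generation 1 (Tove, Gudrun, Frida) there are 3 shares of (1)/3 = 1/3 each.
Living: Gudrun — each takes 1/3.
Deceased: Tove and Frida. Their combined 2/3 is pooled and carried to generation 2.
At generation 2 (Dagny, Brynja, Magnus) there are 3 shares of (2/3)/3 = 2/9 each.
Living: Dagny and Brynja — each takes 2/9.
Deceased: Magnus. That 2/9 share is carried to generation 3.
At generation 3 (Asgeir, Oskar, Trygve, Ragna) there are 4 shares of (2/9)/4 = 1/18 each.
Living: Asgeir, Oskar, Trygve, and Ragna — each takes 1/18.

Asgeir 1/18; Brynja 2/9; Dagny 2/9; Gudrun 1/3; Oskar 1/18; Ragna 1/18; Trygve 1/18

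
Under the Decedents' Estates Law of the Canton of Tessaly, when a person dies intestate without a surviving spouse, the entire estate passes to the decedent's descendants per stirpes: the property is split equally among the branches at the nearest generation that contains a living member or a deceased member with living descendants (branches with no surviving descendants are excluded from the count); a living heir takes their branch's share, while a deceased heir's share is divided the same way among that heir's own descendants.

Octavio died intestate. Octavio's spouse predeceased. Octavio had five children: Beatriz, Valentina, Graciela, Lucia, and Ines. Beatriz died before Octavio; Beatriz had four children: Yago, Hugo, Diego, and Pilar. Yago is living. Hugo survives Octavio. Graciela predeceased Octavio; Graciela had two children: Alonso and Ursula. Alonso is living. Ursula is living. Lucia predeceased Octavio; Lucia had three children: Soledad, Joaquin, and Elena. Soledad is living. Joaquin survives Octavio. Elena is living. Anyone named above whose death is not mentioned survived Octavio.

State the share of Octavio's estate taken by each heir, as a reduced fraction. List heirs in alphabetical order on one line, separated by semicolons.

Alonso 1/10; Diego 1/20; Elena 1/15; Hugo 1/20; Ines 1/5; Joaquin 1/15; Pilar 1/20; Soledad 1/15; Ursula 1/10; Valentina 1/5; Yago 1/20

There is no surviving spouse, so the entire estate passes to Octavio's descendants per stirpes.
The estate is divided into 5 equal shares of 1/5 among Beatriz, Valentina, Graciela, Lucia, Ines.
Beatriz predeceased; the 1/5 allotted to Beatriz's branch passes to Beatriz's issue by representation.
The 1/5 is divided into 4 equal shares of 1/20 among Yago, Hugo, Diego, Pilar.
Yago is living and takes 1/20.
Hugo is living and takes 1/20.
Diego is living and takes 1/20.
Pilar is living and takes 1/20.
Valentina is living and takes 1/5.
Graciela predeceased; the 1/5 allotted to Graciela's branch passes to Graciela's issue by representation.
The 1/5 is divided into 2 equal shares of 1/10 among Alonso, Ursula.
Alonso is living and takes 1/10.
Ursula is living and takes 1/10.
Lucia predeceased; the 1/5 allotted to Lucia's branch passes to Lucia's issue by representation.
The 1/5 is divided into 3 equal shares of 1/15 among Soledad, Joaquin, Elena.
Soledad is living and takes 1/15.
Joaquin is living and takes 1/15.
Elena is living and takes 1/15.
Ines is living and takes 1/5.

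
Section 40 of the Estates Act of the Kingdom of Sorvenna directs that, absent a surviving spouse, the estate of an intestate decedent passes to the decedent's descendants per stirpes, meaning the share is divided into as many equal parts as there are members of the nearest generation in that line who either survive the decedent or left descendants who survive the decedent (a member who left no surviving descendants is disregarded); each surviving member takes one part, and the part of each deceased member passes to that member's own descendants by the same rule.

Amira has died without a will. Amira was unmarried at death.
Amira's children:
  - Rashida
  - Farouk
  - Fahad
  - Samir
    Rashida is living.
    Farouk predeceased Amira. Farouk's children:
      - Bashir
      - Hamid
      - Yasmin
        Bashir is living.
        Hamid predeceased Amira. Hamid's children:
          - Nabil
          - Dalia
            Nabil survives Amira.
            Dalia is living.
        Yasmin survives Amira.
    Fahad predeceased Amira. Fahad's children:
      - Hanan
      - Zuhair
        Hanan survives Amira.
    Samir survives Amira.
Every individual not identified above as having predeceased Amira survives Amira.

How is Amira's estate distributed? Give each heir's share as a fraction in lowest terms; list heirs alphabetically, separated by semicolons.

Bashir 1/12; Dalia 1/24; Hanan 1/8; Nabil 1/24; Rashida 1/4; Samir 1/4; Yasmin 1/12; Zuhair 1/8

There is no surviving spouse, so the entire estate passes to Amira's descendants per stirpes.
The estate is divided into 4 equal shares of 1/4 among Rashida, Farouk, Fahad, Samir.
Rashida is living and takes 1/4.
Farouk predeceased; the 1/4 allotted to Farouk's branch passes to Farouk's issue by representation.
The 1/4 is divided into 3 equal shares of 1/12 among Bashir, Hamid, Yasmin.
Bashir is living and takes 1/12.
Hamid predeceased; the 1/12 allotted to Hamid's branch passes to Hamid's issue by representation.
The 1/12 is divided into 2 equal shares of 1/24 among Nabil, Dalia.
Nabil is living and takes 1/24.
Dalia is living and takes 1/24.
Yasmin is living and takes 1/12.
Fahad predeceased; the 1/4 allotted to Fahad's branch passes to Fahad's issue by representation.
The 1/4 is divided into 2 equal shares of 1/8 among Hanan, Zuhair.
Hanan is living and takes 1/8.
Zuhair is living and takes 1/8.
Samir is living and takes 1/4.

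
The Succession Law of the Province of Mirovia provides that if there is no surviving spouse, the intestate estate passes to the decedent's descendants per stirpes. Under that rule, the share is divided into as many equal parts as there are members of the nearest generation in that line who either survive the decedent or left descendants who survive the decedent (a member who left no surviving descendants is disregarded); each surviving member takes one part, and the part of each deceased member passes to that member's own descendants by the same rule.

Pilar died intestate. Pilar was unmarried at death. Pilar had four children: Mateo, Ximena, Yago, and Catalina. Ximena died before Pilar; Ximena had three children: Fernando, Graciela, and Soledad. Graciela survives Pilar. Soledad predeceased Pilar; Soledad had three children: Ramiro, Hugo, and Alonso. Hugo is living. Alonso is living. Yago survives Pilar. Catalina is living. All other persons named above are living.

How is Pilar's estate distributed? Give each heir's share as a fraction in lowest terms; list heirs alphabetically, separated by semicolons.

There is no surviving spouse, so the entire estate passes to Pilar's descendants per stirpes.
The estate is divided into 4 equal shares of 1/4 among Mateo, Ximena, Yago, Catalina.
Mateo is living and takes 1/4.
Ximena predeceased; the 1/4 allotted to Ximena's branch passes to Ximena's issue by representation.
The 1/4 is divided into 3 equal shares of 1/12 among Fernando, Graciela, Soledad.
Fernando is living and takes 1/12.
Graciela is living and takes 1/12.
Soledad predeceased; the 1/12 allotted to Soledad's branch passes to Soledad's issue by representation.
The 1/12 is divided into 3 equal shares of 1/36 among Ramiro, Hugo, Alonso.
Ramiro is living and takes 1/36.
Hugo is living and takes 1/36.
Alonso is living and takes 1/36.
Yago is living and takes 1/4.
Catalina is living and takes 1/4.

Alonso 1/36; Catalina 1/4; Fernando 1/12; Graciela 1/12; Hugo 1/36; Mateo 1/4; Ramiro 1/36; Yago 1/4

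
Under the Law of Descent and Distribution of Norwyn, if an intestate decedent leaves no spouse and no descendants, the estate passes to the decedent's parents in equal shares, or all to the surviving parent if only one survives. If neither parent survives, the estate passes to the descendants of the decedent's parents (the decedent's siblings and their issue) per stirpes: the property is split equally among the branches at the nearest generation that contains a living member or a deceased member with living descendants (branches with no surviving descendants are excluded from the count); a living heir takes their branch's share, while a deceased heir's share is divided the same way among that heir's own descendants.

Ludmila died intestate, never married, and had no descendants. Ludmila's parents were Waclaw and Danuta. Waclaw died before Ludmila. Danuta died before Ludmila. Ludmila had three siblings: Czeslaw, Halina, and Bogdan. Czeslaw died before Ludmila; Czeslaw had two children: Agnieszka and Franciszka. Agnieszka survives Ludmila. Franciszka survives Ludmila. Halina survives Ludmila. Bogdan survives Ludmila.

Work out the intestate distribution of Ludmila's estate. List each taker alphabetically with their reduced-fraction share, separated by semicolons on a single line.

Neither parent survives and there are no descendants, so the estate passes to Ludmila's siblings and their issue per stirpes.
The estate is divided into 3 equal shares of 1/3 among Czeslaw, Halina, Bogdan.
Czeslaw predeceased; the 1/3 allotted to Czeslaw's branch passes to Czeslaw's issue by representation.
The 1/3 is divided into 2 equal shares of 1/6 among Agnieszka, Franciszka.
Agnieszka is living and takes 1/6.
Franciszka is living and takes 1/6.
Halina is living and takes 1/3.
Bogdan is living and takes 1/3.

Agnieszka 1/6; Bogdan 1/3; Franciszka 1/6; Halina 1/3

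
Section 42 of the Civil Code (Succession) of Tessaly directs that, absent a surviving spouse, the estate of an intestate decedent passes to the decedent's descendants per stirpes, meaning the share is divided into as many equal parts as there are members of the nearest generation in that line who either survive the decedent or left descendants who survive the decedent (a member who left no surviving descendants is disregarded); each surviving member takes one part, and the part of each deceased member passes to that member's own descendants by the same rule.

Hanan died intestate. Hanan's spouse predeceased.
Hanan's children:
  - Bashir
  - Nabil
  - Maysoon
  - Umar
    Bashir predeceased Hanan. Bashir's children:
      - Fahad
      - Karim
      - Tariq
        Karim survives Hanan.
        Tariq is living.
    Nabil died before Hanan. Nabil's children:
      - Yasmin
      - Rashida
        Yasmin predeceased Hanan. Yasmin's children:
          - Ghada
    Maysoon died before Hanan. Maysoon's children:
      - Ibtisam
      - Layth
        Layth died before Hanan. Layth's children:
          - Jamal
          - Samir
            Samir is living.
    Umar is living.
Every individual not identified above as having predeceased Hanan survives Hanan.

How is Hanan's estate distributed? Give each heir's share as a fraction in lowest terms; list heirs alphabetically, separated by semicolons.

There is no surviving spouse, so the entire estate passes to Hanan's descendants per stirpes.
The estate is divided into 4 equal shares of 1/4 among Bashir, Nabil, Maysoon, Umar.
Bashir predeceased; the 1/4 allotted to Bashir's branch passes to Bashir's issue by representation.
The 1/4 is divided into 3 equal shares of 1/12 among Fahad, Karim, Tariq.
Fahad is living and takes 1/12.
Karim is living and takes 1/12.
Tariq is living and takes 1/12.
Nabil predeceased; the 1/4 allotted to Nabil's branch passes to Nabil's issue by representation.
The 1/4 is divided into 2 equal shares of 1/8 among Yasmin, Rashida.
Yasmin predeceased; the 1/8 allotted to Yasmin's branch passes to Yasmin's issue by representation.
Ghada is the sole taker at this level and receives the full 1/8.
Rashida is living and takes 1/8.
Maysoon predeceased; the 1/4 allotted to Maysoon's branch passes to Maysoon's issue by representation.
The 1/4 is divided into 2 equal shares of 1/8 among Ibtisam, Layth.
Ibtisam is living and takes 1/8.
Layth predeceased; the 1/8 allotted to Layth's branch passes to Layth's issue by representation.
The 1/8 is divided into 2 equal shares of 1/16 among Jamal, Samir.
Jamal is living and takes 1/16.
Samir is living and takes 1/16.
Umar is living and takes 1/4.

Fahad 1/12; Ghada 1/8; Ibtisam 1/8; Jamal 1/16; Karim 1/12; Rashida 1/8; Samir 1/16; Tariq 1/12; Umar 1/4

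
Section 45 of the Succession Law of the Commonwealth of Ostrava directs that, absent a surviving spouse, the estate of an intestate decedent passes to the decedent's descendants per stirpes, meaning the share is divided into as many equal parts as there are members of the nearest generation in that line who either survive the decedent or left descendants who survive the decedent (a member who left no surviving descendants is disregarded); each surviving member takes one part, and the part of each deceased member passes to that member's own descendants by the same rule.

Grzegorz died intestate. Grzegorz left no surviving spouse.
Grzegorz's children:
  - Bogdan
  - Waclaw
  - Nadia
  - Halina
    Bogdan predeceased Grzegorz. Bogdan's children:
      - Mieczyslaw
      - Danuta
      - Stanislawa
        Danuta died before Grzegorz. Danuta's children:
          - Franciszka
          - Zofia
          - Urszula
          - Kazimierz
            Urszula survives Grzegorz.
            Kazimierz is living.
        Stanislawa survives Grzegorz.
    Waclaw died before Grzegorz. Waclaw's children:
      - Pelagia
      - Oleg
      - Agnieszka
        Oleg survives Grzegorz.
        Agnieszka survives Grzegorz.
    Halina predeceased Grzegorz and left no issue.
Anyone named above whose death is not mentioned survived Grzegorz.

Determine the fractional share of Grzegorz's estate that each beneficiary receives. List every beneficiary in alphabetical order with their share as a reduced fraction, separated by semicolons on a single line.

Agnieszka 1/9; Franciszka 1/36; Kazimierz 1/36; Mieczyslaw 1/9; Nadia 1/3; Oleg 1/9; Pelagia 1/9; Stanislawa 1/9; Urszula 1/36; Zofia 1/36

There is no surviving spouse, so the entire estate passes to Grzegorz's descendants per stirpes.
Halina left no surviving issue, so that branch lapses and is disregarded.
The estate is divided into 3 equal shares of 1/3 among Bogdan, Waclaw, Nadia.
Bogdan predeceased; the 1/3 allotted to Bogdan's branch passes to Bogdan's issue by representation.
The 1/3 is divided into 3 equal shares of 1/9 among Mieczyslaw, Danuta, Stanislawa.
Mieczyslaw is living and takes 1/9.
Danuta predeceased; the 1/9 allotted to Danuta's branch passes to Danuta's issue by representation.
The 1/9 is divided into 4 equal shares of 1/36 among Franciszka, Zofia, Urszula, Kazimierz.
Franciszka is living and takes 1/36.
Zofia is living and takes 1/36.
Urszula is living and takes 1/36.
Kazimierz is living and takes 1/36.
Stanislawa is living and takes 1/9.
Waclaw predeceased; the 1/3 allotted to Waclaw's branch passes to Waclaw's issue by representation.
The 1/3 is divided into 3 equal shares of 1/9 among Pelagia, Oleg, Agnieszka.
Pelagia is living and takes 1/9.
Oleg is living and takes 1/9.
Agnieszka is living and takes 1/9.
Nadia is living and takes 1/3.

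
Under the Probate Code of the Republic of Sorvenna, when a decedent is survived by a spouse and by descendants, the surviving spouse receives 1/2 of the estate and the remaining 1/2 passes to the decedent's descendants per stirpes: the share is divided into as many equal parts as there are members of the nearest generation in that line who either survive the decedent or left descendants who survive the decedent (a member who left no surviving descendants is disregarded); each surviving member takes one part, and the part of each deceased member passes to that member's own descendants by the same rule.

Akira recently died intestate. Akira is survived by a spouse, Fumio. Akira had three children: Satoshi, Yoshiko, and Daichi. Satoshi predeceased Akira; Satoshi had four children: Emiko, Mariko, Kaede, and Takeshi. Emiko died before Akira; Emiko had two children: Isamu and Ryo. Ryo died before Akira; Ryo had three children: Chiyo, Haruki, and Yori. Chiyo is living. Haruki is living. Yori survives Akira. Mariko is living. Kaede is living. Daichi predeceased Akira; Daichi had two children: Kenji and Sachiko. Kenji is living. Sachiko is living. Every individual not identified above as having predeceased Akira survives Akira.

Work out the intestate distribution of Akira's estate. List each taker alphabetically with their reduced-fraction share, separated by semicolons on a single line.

Fumio, as surviving spouse, takes 1/2.
The remaining 1/2 passes to Akira's descendants per stirpes.
The 1/2 is divided into 3 equal shares of 1/6 among Satoshi, Yoshiko, Daichi.
Satoshi predeceased; the 1/6 allotted to Satoshi's branch passes to Satoshi's issue by representation.
The 1/6 is divided into 4 equal shares of 1/24 among Emiko, Mariko, Kaede, Takeshi.
Emiko predeceased; the 1/24 allotted to Emiko's branch passes to Emiko's issue by representation.
The 1/24 is divided into 2 equal shares of 1/48 among Isamu, Ryo.
Isamu is living and takes 1/48.
Ryo predeceased; the 1/48 allotted to Ryo's branch passes to Ryo's issue by representation.
The 1/48 is divided into 3 equal shares of 1/144 among Chiyo, Haruki, Yori.
Chiyo is living and takes 1/144.
Haruki is living and takes 1/144.
Yori is living and takes 1/144.
Mariko is living and takes 1/24.
Kaede is living and takes 1/24.
Takeshi is living and takes 1/24.
Yoshiko is living and takes 1/6.
Daichi predeceased; the 1/6 allotted to Daichi's branch passes to Daichi's issue by representation.
The 1/6 is divided into 2 equal shares of 1/12 among Kenji, Sachiko.
Kenji is living and takes 1/12.
Sachiko is living and takes 1/12.

Chiyo 1/144; Fumio 1/2; Haruki 1/144; Isamu 1/48; Kaede 1/24; Kenji 1/12; Mariko 1/24; Sachiko 1/12; Takeshi 1/24; Yori 1/144; Yoshiko 1/6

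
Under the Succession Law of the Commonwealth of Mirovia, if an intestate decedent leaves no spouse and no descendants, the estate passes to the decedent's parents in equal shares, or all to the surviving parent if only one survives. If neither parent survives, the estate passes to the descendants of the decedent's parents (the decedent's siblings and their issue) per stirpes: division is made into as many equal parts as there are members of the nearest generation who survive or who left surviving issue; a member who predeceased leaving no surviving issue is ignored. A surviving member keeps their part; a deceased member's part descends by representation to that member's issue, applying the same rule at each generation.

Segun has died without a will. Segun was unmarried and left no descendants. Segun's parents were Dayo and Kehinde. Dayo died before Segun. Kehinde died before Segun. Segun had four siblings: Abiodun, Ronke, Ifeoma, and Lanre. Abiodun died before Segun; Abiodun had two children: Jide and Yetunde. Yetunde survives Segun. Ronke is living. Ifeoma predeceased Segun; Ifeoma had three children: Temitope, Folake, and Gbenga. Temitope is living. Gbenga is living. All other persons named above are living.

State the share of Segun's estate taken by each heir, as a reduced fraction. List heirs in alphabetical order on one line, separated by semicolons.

Neither parent survives and there are no descendants, so the estate passes to Segun's siblings and their issue per stirpes.
The estate is divided into 4 equal shares of 1/4 among Abiodun, Ronke, Ifeoma, Lanre.
Abiodun predeceased; the 1/4 allotted to Abiodun's branch passes to Abiodun's issue by representation.
The 1/4 is divided into 2 equal shares of 1/8 among Jide, Yetunde.
Jide is living and takes 1/8.
Yetunde is living and takes 1/8.
Ronke is living and takes 1/4.
Ifeoma predeceased; the 1/4 allotted to Ifeoma's branch passes to Ifeoma's issue by representation.
The 1/4 is divided into 3 equal shares of 1/12 among Temitope, Folake, Gbenga.
Temitope is living and takes 1/12.
Folake is living and takes 1/12.
Gbenga is living and takes 1/12.
Lanre is living and takes 1/4.

Folake 1/12; Gbenga 1/12; Jide 1/8; Lanre 1/4; Ronke 1/4; Temitope 1/12; Yetunde 1/8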